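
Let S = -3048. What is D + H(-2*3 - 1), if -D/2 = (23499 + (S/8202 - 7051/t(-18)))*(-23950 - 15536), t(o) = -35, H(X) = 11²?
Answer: 89548772500669/47845 ≈ 1.8716e+9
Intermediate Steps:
H(X) = 121
D = 89548766711424/47845 (D = -2*(23499 + (-3048/8202 - 7051/(-35)))*(-23950 - 15536) = -2*(23499 + (-3048*1/8202 - 7051*(-1/35)))*(-39486) = -2*(23499 + (-508/1367 + 7051/35))*(-39486) = -2*(23499 + 9620937/47845)*(-39486) = -2267861184*(-39486)/47845 = -2*(-44774383355712/47845) = 89548766711424/47845 ≈ 1.8716e+9)
D + H(-2*3 - 1) = 89548766711424/47845 + 121 = 89548772500669/47845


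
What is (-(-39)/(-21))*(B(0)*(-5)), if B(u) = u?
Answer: 0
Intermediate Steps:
(-(-39)/(-21))*(B(0)*(-5)) = (-(-39)/(-21))*(0*(-5)) = -(-39)*(-1)/21*0 = -13*⅐*0 = -13/7*0 = 0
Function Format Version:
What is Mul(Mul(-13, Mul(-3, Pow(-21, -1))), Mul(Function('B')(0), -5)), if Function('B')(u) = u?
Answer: 0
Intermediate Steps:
Mul(Mul(-13, Mul(-3, Pow(-21, -1))), Mul(Function('B')(0), -5)) = Mul(Mul(-13, Mul(-3, Pow(-21, -1))), Mul(0, -5)) = Mul(Mul(-13, Mul(-3, Rational(-1, 21))), 0) = Mul(Mul(-13, Rational(1, 7)), 0) = Mul(Rational(-13, 7), 0) = 0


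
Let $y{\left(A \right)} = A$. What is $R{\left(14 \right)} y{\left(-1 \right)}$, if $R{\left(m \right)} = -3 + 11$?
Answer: $-8$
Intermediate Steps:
$R{\left(m \right)} = 8$
$R{\left(14 \right)} y{\left(-1 \right)} = 8 \left(-1\right) = -8$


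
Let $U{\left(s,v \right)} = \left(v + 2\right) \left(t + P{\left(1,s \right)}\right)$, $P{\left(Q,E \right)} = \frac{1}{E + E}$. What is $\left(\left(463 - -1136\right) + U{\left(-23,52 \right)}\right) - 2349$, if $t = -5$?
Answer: $- \frac{23487}{23} \approx -1021.2$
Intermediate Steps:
$P{\left(Q,E \right)} = \frac{1}{2 E}$
$U{\left(s,v \right)} = \left(-5 + \frac{1}{2 s}\right) \left(2 + v\right)$ ($U{\left(s,v \right)} = \left(v + 2\right) \left(-5 + \frac{1}{2 s}\right) = \left(2 + v\right) \left(-5 + \frac{1}{2 s}\right) = \left(-5 + \frac{1}{2 s}\right) \left(2 + v\right)$)
$\left(\left(463 - -1136\right) + U{\left(-23,52 \right)}\right) - 2349 = \left(\left(463 - -1136\right) + \frac{2 + 52 - - 230 \left(2 + 52\right)}{2 \left(-23\right)}\right) - 2349 = \left(\left(463 + 1136\right) + \frac{1}{2} \left(- \frac{1}{23}\right) \left(2 + 52 - \left(-230\right) 54\right)\right) - 2349 = \left(1599 + \frac{1}{2} \left(- \frac{1}{23}\right) \left(2 + 52 + 12420\right)\right) - 2349 = \left(1599 + \frac{1}{2} \left(- \frac{1}{23}\right) 12474\right) - 2349 = \left(1599 - \frac{6237}{23}\right) - 2349 = \frac{30540}{23} - 2349 = - \frac{23487}{23}$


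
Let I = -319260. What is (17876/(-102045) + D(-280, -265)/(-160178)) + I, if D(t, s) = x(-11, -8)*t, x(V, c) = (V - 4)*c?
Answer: -2609210174231264/8172682005 ≈ -3.1926e+5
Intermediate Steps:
x(V, c) = c*(-4 + V) (x(V, c) = (-4 + V)*c = c*(-4 + V))
D(t, s) = 120*t (D(t, s) = (-8*(-4 - 11))*t = (-8*(-15))*t = 120*t)
(17876/(-102045) + D(-280, -265)/(-160178)) + I = (17876/(-102045) + (120*(-280))/(-160178)) - 319260 = (17876*(-1/102045) - 33600*(-1/160178)) - 319260 = (-17876/102045 + 16800/80089) - 319260 = 282685036/8172682005 - 319260 = -2609210174231264/8172682005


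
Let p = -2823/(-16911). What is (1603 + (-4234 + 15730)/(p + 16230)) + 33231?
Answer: 3187008339086/91489451 ≈ 34835.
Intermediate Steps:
p = 941/5637 (p = -2823*(-1/16911) = 941/5637 ≈ 0.16693)
(1603 + (-4234 + 15730)/(p + 16230)) + 33231 = (1603 + (-4234 + 15730)/(941/5637 + 16230)) + 33231 = (1603 + 11496/(91489451/5637)) + 33231 = (1603 + 11496*(5637/91489451)) + 33231 = (1603 + 64802952/91489451) + 33231 = 146722392905/91489451 + 33231 = 3187008339086/91489451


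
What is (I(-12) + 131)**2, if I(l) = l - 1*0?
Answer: 14161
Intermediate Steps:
I(l) = l (I(l) = l + 0 = l)
(I(-12) + 131)**2 = (-12 + 131)**2 = 119**2 = 14161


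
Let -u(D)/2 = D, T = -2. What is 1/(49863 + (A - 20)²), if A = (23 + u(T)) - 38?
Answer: 1/50824 ≈ 1.9676e-5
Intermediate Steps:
u(D) = -2*D
A = -11 (A = (23 - 2*(-2)) - 38 = (23 + 4) - 38 = 27 - 38 = -11)
1/(49863 + (A - 20)²) = 1/(49863 + (-11 - 20)²) = 1/(49863 + (-31)²) = 1/(49863 + 961) = 1/50824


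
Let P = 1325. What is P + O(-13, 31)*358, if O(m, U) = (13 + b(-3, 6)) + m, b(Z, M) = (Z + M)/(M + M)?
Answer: 2829/2 ≈ 1414.5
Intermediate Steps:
b(Z, M) = (M + Z)/(2*M) (b(Z, M) = (M + Z)/((2*M)) = (M + Z)*(1/(2*M)) = (M + Z)/(2*M))
O(m, U) = 53/4 + m (O(m, U) = (13 + (½)*(6 - 3)/6) + m = (13 + (½)*(⅙)*3) + m = (13 + ¼) + m = 53/4 + m)
P + O(-13, 31)*358 = 1325 + (53/4 - 13)*358 = 1325 + (¼)*358 = 1325 + 179/2 = 2829/2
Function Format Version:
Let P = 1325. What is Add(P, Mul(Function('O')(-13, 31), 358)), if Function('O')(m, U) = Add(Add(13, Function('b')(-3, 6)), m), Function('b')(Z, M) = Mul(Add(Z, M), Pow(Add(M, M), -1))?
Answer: Rational(2829, 2) ≈ 1414.5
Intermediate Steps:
Function('b')(Z, M) = Mul(Rational(1, 2), Pow(M, -1), Add(M, Z)) (Function('b')(Z, M) = Mul(Add(M, Z), Pow(Mul(2, M), -1)) = Mul(Add(M, Z), Mul(Rational(1, 2), Pow(M, -1))) = Mul(Rational(1, 2), Pow(M, -1), Add(M, Z)))
Function('O')(m, U) = Add(Rational(53, 4), m) (Function('O')(m, U) = Add(Add(13, Mul(Rational(1, 2), Pow(6, -1), Add(6, -3))), m) = Add(Add(13, Mul(Rational(1, 2), Rational(1, 6), 3)), m) = Add(Add(13, Rational(1, 4)), m) = Add(Rational(53, 4), m))
Add(P, Mul(Function('O')(-13, 31), 358)) = Add(1325, Mul(Add(Rational(53, 4), -13), 358)) = Add(1325, Mul(Rational(1, 4), 358)) = Add(1325, Rational(179, 2)) = Rational(2829, 2)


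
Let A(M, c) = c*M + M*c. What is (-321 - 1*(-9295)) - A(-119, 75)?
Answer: 26824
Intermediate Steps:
A(M, c) = 2*M*c (A(M, c) = M*c + M*c = 2*M*c)
(-321 - 1*(-9295)) - A(-119, 75) = (-321 - 1*(-9295)) - 2*(-119)*75 = (-321 + 9295) - 1*(-17850) = 8974 + 17850 = 26824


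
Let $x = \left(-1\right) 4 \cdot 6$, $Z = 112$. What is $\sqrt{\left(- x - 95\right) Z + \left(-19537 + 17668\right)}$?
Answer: $i \sqrt{9821} \approx 99.101 i$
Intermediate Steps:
$x = -24$ ($x = \left(-4\right) 6 = -24$)
$\sqrt{\left(- x - 95\right) Z + \left(-19537 + 17668\right)} = \sqrt{\left(\left(-1\right) \left(-24\right) - 95\right) 112 + \left(-19537 + 17668\right)} = \sqrt{\left(24 - 95\right) 112 - 1869} = \sqrt{\left(-71\right) 112 - 1869} = \sqrt{-7952 - 1869} = \sqrt{-9821} = i \sqrt{9821}$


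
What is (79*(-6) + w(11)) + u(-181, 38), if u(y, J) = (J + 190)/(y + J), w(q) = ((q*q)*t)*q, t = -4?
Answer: -829342/143 ≈ -5799.6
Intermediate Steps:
w(q) = -4*q³ (w(q) = ((q*q)*(-4))*q = (q²*(-4))*q = (-4*q²)*q = -4*q³)
u(y, J) = (190 + J)/(J + y)
(79*(-6) + w(11)) + u(-181, 38) = (79*(-6) - 4*11³) + (190 + 38)/(38 - 181) = (-474 - 4*1331) + 228/(-143) = (-474 - 5324) - 1/143*228 = -5798 - 228/143 = -829342/143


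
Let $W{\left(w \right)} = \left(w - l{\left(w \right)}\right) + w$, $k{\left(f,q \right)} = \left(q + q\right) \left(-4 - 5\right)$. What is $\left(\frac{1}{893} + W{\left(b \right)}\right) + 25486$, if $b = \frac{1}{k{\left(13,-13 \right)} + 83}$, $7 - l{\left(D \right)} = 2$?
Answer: $\frac{7213189064}{283081} \approx 25481.0$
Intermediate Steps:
$l{\left(D \right)} = 5$ ($l{\left(D \right)} = 7 - 2 = 5$)
$k{\left(f,q \right)} = - 18 q$ ($k{\left(f,q \right)} = 2 q \left(-9\right) = - 18 q$)
$b = \frac{1}{317}$ ($b = \frac{1}{\left(-18\right) \left(-13\right) + 83} = \frac{1}{234 + 83} = \frac{1}{317} \approx 0.0031546$)
$W{\left(w \right)} = -5 + 2 w$ ($W{\left(w \right)} = \left(w - 5\right) + w = \left(-5 + w\right) + w = -5 + 2 w$)
$\left(\frac{1}{893} + W{\left(b \right)}\right) + 25486 = \left(\frac{1}{893} + \left(-5 + 2 \cdot \frac{1}{317}\right)\right) + 25486 = \left(\frac{1}{893} + \left(-5 + \frac{2}{317}\right)\right) + 25486 = \left(\frac{1}{893} - \frac{1583}{317}\right) + 25486 = - \frac{1413302}{283081} + 25486 = \frac{7213189064}{283081}$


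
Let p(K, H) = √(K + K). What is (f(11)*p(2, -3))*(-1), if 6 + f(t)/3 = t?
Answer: -30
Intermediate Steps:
f(t) = -18 + 3*t
p(K, H) = √2*√K (p(K, H) = √(2*K) = √2*√K)
(f(11)*p(2, -3))*(-1) = ((-18 + 3*11)*(√2*√2))*(-1) = ((-18 + 33)*2)*(-1) = (15*2)*(-1) = 30*(-1) = -30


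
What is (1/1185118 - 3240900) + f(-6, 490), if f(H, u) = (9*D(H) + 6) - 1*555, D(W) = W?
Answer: -3841563552353/1185118 ≈ -3.2415e+6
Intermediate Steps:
f(H, u) = -549 + 9*H (f(H, u) = (9*H + 6) - 1*555 = (6 + 9*H) - 555 = -549 + 9*H)
(1/1185118 - 3240900) + f(-6, 490) = (1/1185118 - 3240900) + (-549 + 9*(-6)) = (1/1185118 - 3240900) + (-549 - 54) = -3840848926199/1185118 - 603 = -3841563552353/1185118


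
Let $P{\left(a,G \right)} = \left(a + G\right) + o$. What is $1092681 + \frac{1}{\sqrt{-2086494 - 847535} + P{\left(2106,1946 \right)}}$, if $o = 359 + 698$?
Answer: $\frac{31726987179819}{29035910} - \frac{i \sqrt{2934029}}{29035910} \approx 1.0927 \cdot 10^{6} - 5.8992 \cdot 10^{-5} i$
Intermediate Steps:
$o = 1057$
$P{\left(a,G \right)} = 1057 + G + a$ ($P{\left(a,G \right)} = \left(a + G\right) + 1057 = \left(G + a\right) + 1057 = 1057 + G + a$)
$1092681 + \frac{1}{\sqrt{-2086494 - 847535} + P{\left(2106,1946 \right)}} = 1092681 + \frac{1}{\sqrt{-2086494 - 847535} + \left(1057 + 1946 + 2106\right)} = 1092681 + \frac{1}{\sqrt{-2934029} + 5109} = 1092681 + \frac{1}{i \sqrt{2934029} + 5109} = 1092681 + \frac{1}{5109 + i \sqrt{2934029}}$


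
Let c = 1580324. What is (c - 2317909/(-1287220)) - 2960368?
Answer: -161492538161/117020 ≈ -1.3800e+6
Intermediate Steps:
(c - 2317909/(-1287220)) - 2960368 = (1580324 - 2317909/(-1287220)) - 2960368 = (1580324 - 2317909*(-1/1287220)) - 2960368 = (1580324 + 210719/117020) - 2960368 = 184929725199/117020 - 2960368 = -161492538161/117020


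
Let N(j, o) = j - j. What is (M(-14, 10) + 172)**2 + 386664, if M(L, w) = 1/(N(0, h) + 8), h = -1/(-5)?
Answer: 26642625/64 ≈ 4.1629e+5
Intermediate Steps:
h = 1/5 (h = -1*(-1/5) = 1/5 ≈ 0.20000)
N(j, o) = 0
M(L, w) = 1/8 (M(L, w) = 1/(0 + 8) = 1/8)
(M(-14, 10) + 172)**2 + 386664 = (1/8 + 172)**2 + 386664 = (1377/8)**2 + 386664 = 1896129/64 + 386664 = 26642625/64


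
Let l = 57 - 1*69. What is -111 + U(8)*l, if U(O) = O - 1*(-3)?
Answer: -243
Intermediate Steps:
U(O) = 3 + O (U(O) = O + 3 = 3 + O)
l = -12 (l = 57 - 69 = -12)
-111 + U(8)*l = -111 + (3 + 8)*(-12) = -111 + 11*(-12) = -111 - 132 = -243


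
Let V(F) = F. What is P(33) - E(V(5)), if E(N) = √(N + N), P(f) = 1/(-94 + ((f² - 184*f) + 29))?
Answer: -1/5048 - √10 ≈ -3.1625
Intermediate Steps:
P(f) = 1/(-65 + f² - 184*f) (P(f) = 1/(-94 + (29 + f² - 184*f)) = 1/(-65 + f² - 184*f))
E(N) = √2*√N (E(N) = √(2*N) = √2*√N)
P(33) - E(V(5)) = 1/(-65 + 33² - 184*33) - √2*√5 = 1/(-65 + 1089 - 6072) - √10 = 1/(-5048) - √10 = -1/5048 - √10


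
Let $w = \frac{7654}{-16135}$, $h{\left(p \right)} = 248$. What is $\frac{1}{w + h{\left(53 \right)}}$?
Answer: $\frac{16135}{3993826} \approx 0.00404$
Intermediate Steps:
$w = - \frac{7654}{16135}$ ($w = 7654 \left(- \frac{1}{16135}\right) = - \frac{7654}{16135} \approx -0.47437$)
$\frac{1}{w + h{\left(53 \right)}} = \frac{1}{- \frac{7654}{16135} + 248} = \frac{1}{\frac{3993826}{16135}} = \frac{16135}{3993826}$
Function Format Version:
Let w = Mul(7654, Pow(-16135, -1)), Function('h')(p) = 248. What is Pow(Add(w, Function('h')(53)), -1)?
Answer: Rational(16135, 3993826) ≈ 0.0040400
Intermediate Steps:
w = Rational(-7654, 16135) (w = Mul(7654, Rational(-1, 16135)) = Rational(-7654, 16135) ≈ -0.47437)
Pow(Add(w, Function('h')(53)), -1) = Pow(Add(Rational(-7654, 16135), 248), -1) = Pow(Rational(3993826, 16135), -1) = Rational(16135, 3993826)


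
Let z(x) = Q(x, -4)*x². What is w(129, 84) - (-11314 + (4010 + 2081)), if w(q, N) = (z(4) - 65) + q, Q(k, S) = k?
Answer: 5351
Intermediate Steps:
z(x) = x³ (z(x) = x*x² = x³)
w(q, N) = -1 + q (w(q, N) = (4³ - 65) + q = (64 - 65) + q = -1 + q)
w(129, 84) - (-11314 + (4010 + 2081)) = (-1 + 129) - (-11314 + (4010 + 2081)) = 128 - (-11314 + 6091) = 128 - 1*(-5223) = 128 + 5223 = 5351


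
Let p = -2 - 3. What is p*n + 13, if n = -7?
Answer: 48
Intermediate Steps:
p = -5
p*n + 13 = -5*(-7) + 13 = 35 + 13 = 48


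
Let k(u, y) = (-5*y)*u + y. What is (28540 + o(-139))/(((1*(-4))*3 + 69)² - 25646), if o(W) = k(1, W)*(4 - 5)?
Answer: -27984/22397 ≈ -1.2495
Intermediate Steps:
k(u, y) = y - 5*u*y (k(u, y) = -5*u*y + y = y - 5*u*y)
o(W) = 4*W (o(W) = (W*(1 - 5*1))*(4 - 5) = (W*(1 - 5))*(-1) = (W*(-4))*(-1) = -4*W*(-1) = 4*W)
(28540 + o(-139))/(((1*(-4))*3 + 69)² - 25646) = (28540 + 4*(-139))/(((1*(-4))*3 + 69)² - 25646) = (28540 - 556)/((-4*3 + 69)² - 25646) = 27984/((-12 + 69)² - 25646) = 27984/(57² - 25646) = 27984/(3249 - 25646) = 27984/(-22397) = 27984*(-1/22397) = -27984/22397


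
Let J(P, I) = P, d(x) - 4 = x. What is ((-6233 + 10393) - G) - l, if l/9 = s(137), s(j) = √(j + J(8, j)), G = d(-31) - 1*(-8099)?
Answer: -3912 - 9*√145 ≈ -4020.4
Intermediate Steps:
d(x) = 4 + x
G = 8072 (G = (4 - 31) - 1*(-8099) = -27 + 8099 = 8072)
s(j) = √(8 + j) (s(j) = √(j + 8) = √(8 + j))
l = 9*√145 (l = 9*√(8 + 137) = 9*√145 ≈ 108.37)
((-6233 + 10393) - G) - l = ((-6233 + 10393) - 1*8072) - 9*√145 = (4160 - 8072) - 9*√145 = -3912 - 9*√145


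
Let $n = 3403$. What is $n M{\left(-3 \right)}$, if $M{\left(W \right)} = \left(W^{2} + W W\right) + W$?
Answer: $51045$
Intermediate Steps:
$M{\left(W \right)} = W + 2 W^{2}$ ($M{\left(W \right)} = \left(W^{2} + W^{2}\right) + W = 2 W^{2} + W = W + 2 W^{2}$)
$n M{\left(-3 \right)} = 3403 \left(- 3 \left(1 + 2 \left(-3\right)\right)\right) = 3403 \left(- 3 \left(1 - 6\right)\right) = 3403 \left(\left(-3\right) \left(-5\right)\right) = 3403 \cdot 15 = 51045$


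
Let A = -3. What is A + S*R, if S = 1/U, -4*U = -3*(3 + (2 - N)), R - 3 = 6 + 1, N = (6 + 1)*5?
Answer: -31/9 ≈ -3.4444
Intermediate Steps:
N = 35 (N = 7*5 = 35)
R = 10 (R = 3 + (6 + 1) = 3 + 7 = 10)
U = -45/2 (U = -(-3)*(3 + (2 - 1*35))/4 = -(-3)*(3 + (2 - 35))/4 = -(-3)*(3 - 33)/4 = -(-3)*(-30)/4 = -1/4*90 = -45/2 ≈ -22.500)
S = -2/45 (S = 1/(-45/2) = -2/45 ≈ -0.044444)
A + S*R = -3 - 2/45*10 = -3 - 4/9 = -31/9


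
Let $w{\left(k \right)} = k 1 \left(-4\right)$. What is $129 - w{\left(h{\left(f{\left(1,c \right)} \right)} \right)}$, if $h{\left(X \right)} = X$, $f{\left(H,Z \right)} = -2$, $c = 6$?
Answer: $121$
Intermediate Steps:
$w{\left(k \right)} = - 4 k$ ($w{\left(k \right)} = k \left(-4\right) = - 4 k$)
$129 - w{\left(h{\left(f{\left(1,c \right)} \right)} \right)} = 129 - \left(-4\right) \left(-2\right) = 129 - 8 = 121$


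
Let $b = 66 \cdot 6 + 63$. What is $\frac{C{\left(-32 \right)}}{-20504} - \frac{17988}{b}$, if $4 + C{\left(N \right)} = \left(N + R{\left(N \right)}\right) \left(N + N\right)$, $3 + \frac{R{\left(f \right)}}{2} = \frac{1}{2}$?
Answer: $- \frac{30825919}{784278} \approx -39.305$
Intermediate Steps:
$R{\left(f \right)} = -5$ ($R{\left(f \right)} = -6 + \frac{2}{2} = -6 + 2 \cdot \frac{1}{2} = -6 + 1 = -5$)
$b = 459$ ($b = 396 + 63 = 459$)
$C{\left(N \right)} = -4 + 2 N \left(-5 + N\right)$ ($C{\left(N \right)} = -4 + \left(N - 5\right) \left(N + N\right) = -4 + \left(-5 + N\right) 2 N = -4 + 2 N \left(-5 + N\right)$)
$\frac{C{\left(-32 \right)}}{-20504} - \frac{17988}{b} = \frac{-4 - -320 + 2 \left(-32\right)^{2}}{-20504} - \frac{17988}{459} = \left(-4 + 320 + 2 \cdot 1024\right) \left(- \frac{1}{20504}\right) - \frac{5996}{153} = \left(-4 + 320 + 2048\right) \left(- \frac{1}{20504}\right) - \frac{5996}{153} = 2364 \left(- \frac{1}{20504}\right) - \frac{5996}{153} = - \frac{591}{5126} - \frac{5996}{153} = - \frac{30825919}{784278}$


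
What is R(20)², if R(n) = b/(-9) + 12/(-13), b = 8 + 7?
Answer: 10201/1521 ≈ 6.7068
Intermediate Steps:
b = 15
R(n) = -101/39 (R(n) = 15/(-9) + 12/(-13) = 15*(-⅑) + 12*(-1/13) = -5/3 - 12/13 = -101/39)
R(20)² = (-101/39)² = 10201/1521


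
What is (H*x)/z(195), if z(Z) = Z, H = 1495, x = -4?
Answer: -92/3 ≈ -30.667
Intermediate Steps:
(H*x)/z(195) = (1495*(-4))/195 = -5980*1/195 = -92/3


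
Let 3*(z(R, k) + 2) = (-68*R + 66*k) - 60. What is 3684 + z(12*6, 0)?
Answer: 2030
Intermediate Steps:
z(R, k) = -22 + 22*k - 68*R/3 (z(R, k) = -2 + ((-68*R + 66*k) - 60)/3 = -2 + (-60 - 68*R + 66*k)/3 = -2 + (-20 + 22*k - 68*R/3) = -22 + 22*k - 68*R/3)
3684 + z(12*6, 0) = 3684 + (-22 + 22*0 - 272*6) = 3684 + (-22 + 0 - 68/3*72) = 3684 + (-22 + 0 - 1632) = 3684 - 1654 = 2030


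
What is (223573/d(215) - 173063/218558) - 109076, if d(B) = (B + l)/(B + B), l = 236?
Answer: 250236952639/2404138 ≈ 1.0409e+5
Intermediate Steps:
d(B) = (236 + B)/(2*B) (d(B) = (B + 236)/(B + B) = (236 + B)/((2*B)) = (236 + B)*(1/(2*B)) = (236 + B)/(2*B))
(223573/d(215) - 173063/218558) - 109076 = (223573/(((1/2)*(236 + 215)/215)) - 173063/218558) - 109076 = (223573/(((1/2)*(1/215)*451)) - 173063*1/218558) - 109076 = (223573/(451/430) - 173063/218558) - 109076 = (223573*(430/451) - 173063/218558) - 109076 = (2344790/11 - 173063/218558) - 109076 = 512470709127/2404138 - 109076 = 250236952639/2404138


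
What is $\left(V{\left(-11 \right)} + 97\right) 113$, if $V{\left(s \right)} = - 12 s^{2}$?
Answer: $-153115$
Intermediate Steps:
$\left(V{\left(-11 \right)} + 97\right) 113 = \left(- 12 \left(-11\right)^{2} + 97\right) 113 = \left(\left(-12\right) 121 + 97\right) 113 = \left(-1452 + 97\right) 113 = \left(-1355\right) 113 = -153115$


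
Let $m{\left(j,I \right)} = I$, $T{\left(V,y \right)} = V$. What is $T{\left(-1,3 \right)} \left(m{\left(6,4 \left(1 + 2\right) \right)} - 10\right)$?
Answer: $-2$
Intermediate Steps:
$T{\left(-1,3 \right)} \left(m{\left(6,4 \left(1 + 2\right) \right)} - 10\right) = - (4 \left(1 + 2\right) - 10) = - (4 \cdot 3 - 10) = - (12 - 10) = \left(-1\right) 2 = -2$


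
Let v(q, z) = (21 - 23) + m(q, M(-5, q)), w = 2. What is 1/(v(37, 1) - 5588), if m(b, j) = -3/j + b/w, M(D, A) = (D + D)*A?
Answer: -185/1030726 ≈ -0.00017949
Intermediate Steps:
M(D, A) = 2*A*D (M(D, A) = (2*D)*A = 2*A*D)
m(b, j) = b/2 - 3/j (m(b, j) = -3/j + b/2 = b/2 - 3/j)
v(q, z) = -2 + q/2 + 3/(10*q) (v(q, z) = (21 - 23) + (q/2 - 3*(-1/(10*q))) = -2 + (q/2 - 3*(-1/(10*q))) = -2 + (q/2 - (-3)/(10*q)) = -2 + (q/2 + 3/(10*q)) = -2 + q/2 + 3/(10*q))
1/(v(37, 1) - 5588) = 1/((-2 + (½)*37 + (3/10)/37) - 5588) = 1/((-2 + 37/2 + (3/10)*(1/37)) - 5588) = 1/((-2 + 37/2 + 3/370) - 5588) = 1/(3054/185 - 5588) = 1/(-1030726/185) = -185/1030726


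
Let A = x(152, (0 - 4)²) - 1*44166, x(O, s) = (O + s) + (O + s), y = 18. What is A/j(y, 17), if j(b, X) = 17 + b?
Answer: -8766/7 ≈ -1252.3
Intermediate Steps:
x(O, s) = 2*O + 2*s
A = -43830 (A = (2*152 + 2*(0 - 4)²) - 1*44166 = (304 + 2*(-4)²) - 44166 = (304 + 2*16) - 44166 = (304 + 32) - 44166 = 336 - 44166 = -43830)
A/j(y, 17) = -43830/(17 + 18) = -43830/35 = -43830*1/35 = -8766/7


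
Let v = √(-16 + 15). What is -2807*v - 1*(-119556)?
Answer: 119556 - 2807*I ≈ 1.1956e+5 - 2807.0*I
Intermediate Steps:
v = I (v = √(-1) = I ≈ 1.0*I)
-2807*v - 1*(-119556) = -2807*I - 1*(-119556) = -2807*I + 119556 = 119556 - 2807*I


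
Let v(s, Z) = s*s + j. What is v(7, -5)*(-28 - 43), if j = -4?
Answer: -3195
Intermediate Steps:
v(s, Z) = -4 + s² (v(s, Z) = s*s - 4 = s² - 4 = -4 + s²)
v(7, -5)*(-28 - 43) = (-4 + 7²)*(-28 - 43) = (-4 + 49)*(-71) = 45*(-71) = -3195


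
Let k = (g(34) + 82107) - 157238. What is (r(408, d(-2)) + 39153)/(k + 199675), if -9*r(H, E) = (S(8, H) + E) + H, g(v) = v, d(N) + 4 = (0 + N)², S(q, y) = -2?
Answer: 351971/1121202 ≈ 0.31392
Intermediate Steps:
d(N) = -4 + N² (d(N) = -4 + (0 + N)² = -4 + N²)
r(H, E) = 2/9 - E/9 - H/9 (r(H, E) = -((-2 + E) + H)/9 = -(-2 + E + H)/9 = 2/9 - E/9 - H/9)
k = -75097 (k = (34 + 82107) - 157238 = 82141 - 157238 = -75097)
(r(408, d(-2)) + 39153)/(k + 199675) = ((2/9 - (-4 + (-2)²)/9 - ⅑*408) + 39153)/(-75097 + 199675) = ((2/9 - (-4 + 4)/9 - 136/3) + 39153)/124578 = ((2/9 - ⅑*0 - 136/3) + 39153)*(1/124578) = ((2/9 + 0 - 136/3) + 39153)*(1/124578) = (-406/9 + 39153)*(1/124578) = (351971/9)*(1/124578) = 351971/1121202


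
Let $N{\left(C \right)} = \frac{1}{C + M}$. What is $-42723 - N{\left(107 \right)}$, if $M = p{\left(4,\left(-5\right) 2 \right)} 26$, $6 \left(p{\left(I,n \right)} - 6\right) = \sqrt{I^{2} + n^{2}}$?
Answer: $- \frac{25758425358}{602917} + \frac{78 \sqrt{29}}{602917} \approx -42723.0$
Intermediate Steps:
$p{\left(I,n \right)} = 6 + \frac{\sqrt{I^{2} + n^{2}}}{6}$
$M = 156 + \frac{26 \sqrt{29}}{3}$ ($M = \left(6 + \frac{\sqrt{4^{2} + \left(\left(-5\right) 2\right)^{2}}}{6}\right) 26 = \left(6 + \frac{\sqrt{16 + \left(-10\right)^{2}}}{6}\right) 26 = \left(6 + \frac{\sqrt{16 + 100}}{6}\right) 26 = \left(6 + \frac{\sqrt{116}}{6}\right) 26 = \left(6 + \frac{2 \sqrt{29}}{6}\right) 26 = \left(6 + \frac{\sqrt{29}}{3}\right) 26 = 156 + \frac{26 \sqrt{29}}{3} \approx 202.67$)
$N{\left(C \right)} = \frac{1}{156 + C + \frac{26 \sqrt{29}}{3}}$ ($N{\left(C \right)} = \frac{1}{C + \left(156 + \frac{26 \sqrt{29}}{3}\right)} = \frac{1}{156 + C + \frac{26 \sqrt{29}}{3}}$)
$-42723 - N{\left(107 \right)} = -42723 - \frac{3}{468 + 3 \cdot 107 + 26 \sqrt{29}} = -42723 - \frac{3}{468 + 321 + 26 \sqrt{29}} = -42723 - \frac{3}{789 + 26 \sqrt{29}}$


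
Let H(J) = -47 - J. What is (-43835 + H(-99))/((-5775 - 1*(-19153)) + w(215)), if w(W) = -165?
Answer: -43783/13213 ≈ -3.3136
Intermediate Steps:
(-43835 + H(-99))/((-5775 - 1*(-19153)) + w(215)) = (-43835 + (-47 - 1*(-99)))/((-5775 - 1*(-19153)) - 165) = (-43835 + (-47 + 99))/((-5775 + 19153) - 165) = (-43835 + 52)/(13378 - 165) = -43783/13213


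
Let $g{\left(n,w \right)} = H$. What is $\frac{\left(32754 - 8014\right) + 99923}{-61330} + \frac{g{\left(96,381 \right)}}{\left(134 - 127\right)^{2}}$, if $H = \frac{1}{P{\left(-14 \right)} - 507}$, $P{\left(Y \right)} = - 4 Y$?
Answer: $- \frac{2754988967}{1355331670} \approx -2.0327$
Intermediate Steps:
$H = - \frac{1}{451}$ ($H = \frac{1}{\left(-4\right) \left(-14\right) - 507} = \frac{1}{56 - 507} = \frac{1}{-451} = - \frac{1}{451} \approx -0.0022173$)
$g{\left(n,w \right)} = - \frac{1}{451}$
$\frac{\left(32754 - 8014\right) + 99923}{-61330} + \frac{g{\left(96,381 \right)}}{\left(134 - 127\right)^{2}} = \frac{\left(32754 - 8014\right) + 99923}{-61330} - \frac{1}{451 \left(134 - 127\right)^{2}} = \left(24740 + 99923\right) \left(- \frac{1}{61330}\right) - \frac{1}{451 \cdot 7^{2}} = 124663 \left(- \frac{1}{61330}\right) - \frac{1}{451 \cdot 49} = - \frac{124663}{61330} - \frac{1}{22099} = - \frac{2754988967}{1355331670}$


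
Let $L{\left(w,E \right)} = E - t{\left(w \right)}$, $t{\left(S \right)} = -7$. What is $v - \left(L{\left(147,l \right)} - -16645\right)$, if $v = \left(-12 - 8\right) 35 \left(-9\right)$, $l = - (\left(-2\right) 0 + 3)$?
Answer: $-10349$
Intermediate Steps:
$l = -3$ ($l = - (0 + 3) = \left(-1\right) 3 = -3$)
$L{\left(w,E \right)} = 7 + E$ ($L{\left(w,E \right)} = E - -7 = E + 7 = 7 + E$)
$v = 6300$ ($v = \left(-20\right) 35 \left(-9\right) = \left(-700\right) \left(-9\right) = 6300$)
$v - \left(L{\left(147,l \right)} - -16645\right) = 6300 - \left(\left(7 - 3\right) - -16645\right) = 6300 - \left(4 + 16645\right) = 6300 - 16649 = -10349$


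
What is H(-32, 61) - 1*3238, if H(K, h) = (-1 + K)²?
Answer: -2149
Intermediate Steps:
H(-32, 61) - 1*3238 = (-1 - 32)² - 1*3238 = (-33)² - 3238 = 1089 - 3238 = -2149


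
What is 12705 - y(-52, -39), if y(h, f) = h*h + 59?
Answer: 9942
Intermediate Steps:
y(h, f) = 59 + h**2 (y(h, f) = h**2 + 59 = 59 + h**2)
12705 - y(-52, -39) = 12705 - (59 + (-52)**2) = 12705 - (59 + 2704) = 12705 - 1*2763 = 12705 - 2763 = 9942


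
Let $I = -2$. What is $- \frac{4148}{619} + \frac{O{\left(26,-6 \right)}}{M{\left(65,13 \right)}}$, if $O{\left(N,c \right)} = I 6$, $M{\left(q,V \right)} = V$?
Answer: $- \frac{61352}{8047} \approx -7.6242$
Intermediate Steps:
$O{\left(N,c \right)} = -12$ ($O{\left(N,c \right)} = \left(-2\right) 6 = -12$)
$- \frac{4148}{619} + \frac{O{\left(26,-6 \right)}}{M{\left(65,13 \right)}} = - \frac{4148}{619} - \frac{12}{13} = - \frac{61352}{8047}$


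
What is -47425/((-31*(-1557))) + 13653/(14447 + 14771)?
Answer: -726674299/1410265206 ≈ -0.51528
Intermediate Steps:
-47425/((-31*(-1557))) + 13653/(14447 + 14771) = -47425/48267 + 13653/29218 = -726674299/1410265206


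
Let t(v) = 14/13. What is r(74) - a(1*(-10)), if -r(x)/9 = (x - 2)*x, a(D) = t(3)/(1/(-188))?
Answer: -620744/13 ≈ -47750.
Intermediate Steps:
t(v) = 14/13 (t(v) = 14*(1/13) = 14/13)
a(D) = -2632/13 (a(D) = 14/(13*(1/(-188))) = 14/(13*(-1/188)) = (14/13)*(-188) = -2632/13)
r(x) = -9*x*(-2 + x) (r(x) = -9*(x - 2)*x = -9*(-2 + x)*x = -9*x*(-2 + x))
r(74) - a(1*(-10)) = 9*74*(2 - 1*74) - 1*(-2632/13) = 9*74*(2 - 74) + 2632/13 = 9*74*(-72) + 2632/13 = -47952 + 2632/13 = -620744/13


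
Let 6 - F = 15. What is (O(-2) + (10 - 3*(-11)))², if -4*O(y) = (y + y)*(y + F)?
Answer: 1024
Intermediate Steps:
F = -9 (F = 6 - 1*15 = 6 - 15 = -9)
O(y) = -y*(-9 + y)/2 (O(y) = -(y + y)*(y - 9)/4 = -2*y*(-9 + y)/4 = -y*(-9 + y)/2)
(O(-2) + (10 - 3*(-11)))² = ((½)*(-2)*(9 - 1*(-2)) + (10 - 3*(-11)))² = ((½)*(-2)*(9 + 2) + (10 + 33))² = ((½)*(-2)*11 + 43)² = (-11 + 43)² = 32² = 1024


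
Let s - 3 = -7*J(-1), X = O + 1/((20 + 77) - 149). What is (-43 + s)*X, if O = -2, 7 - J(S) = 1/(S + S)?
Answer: 19425/104 ≈ 186.78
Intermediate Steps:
J(S) = 7 - 1/(2*S) (J(S) = 7 - 1/(S + S) = 7 - 1/(2*S))
X = -105/52 (X = -2 + 1/((20 + 77) - 149) = -2 + 1/(97 - 149) = -2 + 1/(-52) = -2 - 1/52 = -105/52 ≈ -2.0192)
s = -99/2 (s = 3 - 7*(7 - ½/(-1)) = 3 - 7*(7 - ½*(-1)) = 3 - 7*(7 + ½) = 3 - 7*15/2 = 3 - 105/2 = -99/2 ≈ -49.500)
(-43 + s)*X = (-43 - 99/2)*(-105/52) = -185/2*(-105/52) = 19425/104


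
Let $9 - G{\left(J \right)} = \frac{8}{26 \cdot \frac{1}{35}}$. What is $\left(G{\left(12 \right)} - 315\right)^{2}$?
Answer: $\frac{16957924}{169} \approx 1.0034 \cdot 10^{5}$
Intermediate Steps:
$G{\left(J \right)} = - \frac{23}{13}$ ($G{\left(J \right)} = 9 - \frac{8}{26 \cdot \frac{1}{35}} = 9 - \frac{8}{\frac{26}{35}} = 9 - 8 \cdot \frac{35}{26} = 9 - \frac{140}{13} = - \frac{23}{13}$)
$\left(G{\left(12 \right)} - 315\right)^{2} = \left(- \frac{23}{13} - 315\right)^{2} = \left(- \frac{4118}{13}\right)^{2} = \frac{16957924}{169}$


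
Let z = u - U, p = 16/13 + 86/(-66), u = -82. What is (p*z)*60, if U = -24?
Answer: 35960/143 ≈ 251.47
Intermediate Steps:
p = -31/429 (p = 16*(1/13) + 86*(-1/66) = 16/13 - 43/33 = -31/429 ≈ -0.072261)
z = -58 (z = -82 - 1*(-24) = -82 + 24 = -58)
(p*z)*60 = -31/429*(-58)*60 = (1798/429)*60 = 35960/143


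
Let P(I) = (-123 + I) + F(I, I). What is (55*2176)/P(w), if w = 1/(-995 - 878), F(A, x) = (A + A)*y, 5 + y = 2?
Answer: -112080320/115187 ≈ -973.03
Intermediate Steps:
y = -3 (y = -5 + 2 = -3)
F(A, x) = -6*A (F(A, x) = (A + A)*(-3) = (2*A)*(-3) = -6*A)
w = -1/1873 (w = 1/(-1873) = -1/1873 ≈ -0.00053390)
P(I) = -123 - 5*I (P(I) = (-123 + I) - 6*I = -123 - 5*I)
(55*2176)/P(w) = (55*2176)/(-123 - 5*(-1/1873)) = 119680/(-123 + 5/1873) = 119680/(-230374/1873) = 119680*(-1873/230374) = -112080320/115187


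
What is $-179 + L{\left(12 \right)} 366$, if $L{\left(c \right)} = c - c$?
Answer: $-179$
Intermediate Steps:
$L{\left(c \right)} = 0$
$-179 + L{\left(12 \right)} 366 = -179 + 0 \cdot 366 = -179 + 0 = -179$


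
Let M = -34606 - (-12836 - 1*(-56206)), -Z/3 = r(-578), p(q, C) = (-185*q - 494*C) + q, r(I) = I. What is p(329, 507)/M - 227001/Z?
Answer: -84124345/662796 ≈ -126.92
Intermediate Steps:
p(q, C) = -494*C - 184*q (p(q, C) = (-494*C - 185*q) + q = -494*C - 184*q)
Z = 1734 (Z = -3*(-578) = 1734)
M = -77976 (M = -34606 - (-12836 + 56206) = -34606 - 1*43370 = -34606 - 43370 = -77976)
p(329, 507)/M - 227001/Z = (-494*507 - 184*329)/(-77976) - 227001/1734 = (-250458 - 60536)*(-1/77976) - 227001*1/1734 = -310994*(-1/77976) - 4451/34 = 155497/38988 - 4451/34 = -84124345/662796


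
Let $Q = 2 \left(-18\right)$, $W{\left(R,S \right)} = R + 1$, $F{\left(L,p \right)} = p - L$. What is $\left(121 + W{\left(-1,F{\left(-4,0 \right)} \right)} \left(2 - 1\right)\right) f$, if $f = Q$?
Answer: $-4356$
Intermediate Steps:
$W{\left(R,S \right)} = 1 + R$
$Q = -36$
$f = -36$
$\left(121 + W{\left(-1,F{\left(-4,0 \right)} \right)} \left(2 - 1\right)\right) f = \left(121 + \left(1 - 1\right) \left(2 - 1\right)\right) \left(-36\right) = \left(121 + 0 \cdot 1\right) \left(-36\right) = \left(121 + 0\right) \left(-36\right) = 121 \left(-36\right) = -4356$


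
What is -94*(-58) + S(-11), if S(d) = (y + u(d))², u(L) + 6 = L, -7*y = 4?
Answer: 282277/49 ≈ 5760.8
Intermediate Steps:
y = -4/7 (y = -⅐*4 = -4/7 ≈ -0.57143)
u(L) = -6 + L
S(d) = (-46/7 + d)² (S(d) = (-4/7 + (-6 + d))² = (-46/7 + d)²)
-94*(-58) + S(-11) = -94*(-58) + (-46 + 7*(-11))²/49 = 5452 + (-46 - 77)²/49 = 5452 + (1/49)*(-123)² = 5452 + (1/49)*15129 = 5452 + 15129/49 = 282277/49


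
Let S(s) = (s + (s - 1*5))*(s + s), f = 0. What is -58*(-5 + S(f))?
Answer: 290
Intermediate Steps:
S(s) = 2*s*(-5 + 2*s) (S(s) = (s + (s - 5))*(2*s) = (s + (-5 + s))*(2*s) = (-5 + 2*s)*(2*s) = 2*s*(-5 + 2*s))
-58*(-5 + S(f)) = -58*(-5 + 2*0*(-5 + 2*0)) = -58*(-5 + 2*0*(-5 + 0)) = -58*(-5 + 2*0*(-5)) = -58*(-5 + 0) = -58*(-5) = 290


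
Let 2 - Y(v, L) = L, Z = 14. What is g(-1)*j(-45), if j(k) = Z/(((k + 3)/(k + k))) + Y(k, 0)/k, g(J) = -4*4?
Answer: -21568/45 ≈ -479.29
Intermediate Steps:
Y(v, L) = 2 - L
g(J) = -16
j(k) = 2/k + 28*k/(3 + k) (j(k) = 14/(((k + 3)/(k + k))) + (2 - 1*0)/k = 14/(((3 + k)/((2*k)))) + (2 + 0)/k = 14/(((3 + k)*(1/(2*k)))) + 2/k = 14/(((3 + k)/(2*k))) + 2/k = 14*(2*k/(3 + k)) + 2/k = 28*k/(3 + k) + 2/k = 2/k + 28*k/(3 + k))
g(-1)*j(-45) = -32*(3 - 45 + 14*(-45)²)/((-45)*(3 - 45)) = -32*(-1)*(3 - 45 + 14*2025)/(45*(-42)) = -32*(-1)*(-1)*(3 - 45 + 28350)/(45*42) = -32*(-1)*(-1)*28308/(45*42) = -16*1348/45 = -21568/45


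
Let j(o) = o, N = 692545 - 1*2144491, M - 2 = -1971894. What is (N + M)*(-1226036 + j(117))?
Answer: 4197348057122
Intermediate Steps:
M = -1971892 (M = 2 - 1971894 = -1971892)
N = -1451946 (N = 692545 - 2144491 = -1451946)
(N + M)*(-1226036 + j(117)) = (-1451946 - 1971892)*(-1226036 + 117) = -3423838*(-1225919) = 4197348057122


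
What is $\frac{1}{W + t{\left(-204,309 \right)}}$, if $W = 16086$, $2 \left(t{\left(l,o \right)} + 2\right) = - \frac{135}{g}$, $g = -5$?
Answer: $\frac{2}{32195} \approx 6.2121 \cdot 10^{-5}$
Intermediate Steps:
$t{\left(l,o \right)} = \frac{23}{2}$ ($t{\left(l,o \right)} = -2 + \frac{\left(-135\right) \frac{1}{-5}}{2} = -2 + \frac{\left(-135\right) \left(- \frac{1}{5}\right)}{2} = -2 + \frac{1}{2} \cdot 27 = -2 + \frac{27}{2} = \frac{23}{2}$)
$\frac{1}{W + t{\left(-204,309 \right)}} = \frac{1}{16086 + \frac{23}{2}} = \frac{1}{\frac{32195}{2}} = \frac{2}{32195}$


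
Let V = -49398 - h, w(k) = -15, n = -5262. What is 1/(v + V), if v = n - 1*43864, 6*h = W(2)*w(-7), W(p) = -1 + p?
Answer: -2/197043 ≈ -1.0150e-5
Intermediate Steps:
h = -5/2 (h = ((-1 + 2)*(-15))/6 = (1*(-15))/6 = (⅙)*(-15) = -5/2 ≈ -2.5000)
v = -49126 (v = -5262 - 1*43864 = -5262 - 43864 = -49126)
V = -98791/2 (V = -49398 - 1*(-5/2) = -49398 + 5/2 = -98791/2 ≈ -49396.)
1/(v + V) = 1/(-49126 - 98791/2) = 1/(-197043/2) = -2/197043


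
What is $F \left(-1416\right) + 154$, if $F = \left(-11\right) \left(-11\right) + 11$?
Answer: $-186758$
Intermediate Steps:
$F = 132$ ($F = 121 + 11 = 132$)
$F \left(-1416\right) + 154 = 132 \left(-1416\right) + 154 = -186912 + 154 = -186758$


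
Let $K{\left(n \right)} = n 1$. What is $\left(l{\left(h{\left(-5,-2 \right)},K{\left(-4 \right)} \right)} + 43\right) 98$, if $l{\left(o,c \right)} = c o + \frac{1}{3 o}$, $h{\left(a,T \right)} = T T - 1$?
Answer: $\frac{27440}{9} \approx 3048.9$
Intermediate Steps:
$K{\left(n \right)} = n$
$h{\left(a,T \right)} = -1 + T^{2}$ ($h{\left(a,T \right)} = T^{2} - 1 = -1 + T^{2}$)
$l{\left(o,c \right)} = \frac{1}{3 o} + c o$ ($l{\left(o,c \right)} = c o + \frac{1}{3 o} = \frac{1}{3 o} + c o$)
$\left(l{\left(h{\left(-5,-2 \right)},K{\left(-4 \right)} \right)} + 43\right) 98 = \left(\left(\frac{1}{3 \left(-1 + \left(-2\right)^{2}\right)} - 4 \left(-1 + \left(-2\right)^{2}\right)\right) + 43\right) 98 = \left(\left(\frac{1}{3 \left(-1 + 4\right)} - 4 \left(-1 + 4\right)\right) + 43\right) 98 = \left(\left(\frac{1}{3 \cdot 3} - 12\right) + 43\right) 98 = \left(\left(\frac{1}{3} \cdot \frac{1}{3} - 12\right) + 43\right) 98 = \left(\left(\frac{1}{9} - 12\right) + 43\right) 98 = \left(- \frac{107}{9} + 43\right) 98 = \frac{280}{9} \cdot 98 = \frac{27440}{9}$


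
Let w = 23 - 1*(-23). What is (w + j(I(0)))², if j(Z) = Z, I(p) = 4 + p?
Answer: 2500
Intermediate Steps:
w = 46 (w = 23 + 23 = 46)
(w + j(I(0)))² = (46 + (4 + 0))² = (46 + 4)² = 50² = 2500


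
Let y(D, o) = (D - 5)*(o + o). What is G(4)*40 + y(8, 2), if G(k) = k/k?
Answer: 52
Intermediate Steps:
G(k) = 1
y(D, o) = 2*o*(-5 + D) (y(D, o) = (-5 + D)*(2*o) = 2*o*(-5 + D))
G(4)*40 + y(8, 2) = 1*40 + 2*2*(-5 + 8) = 40 + 2*2*3 = 40 + 12 = 52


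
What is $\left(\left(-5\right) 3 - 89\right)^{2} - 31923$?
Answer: $-21107$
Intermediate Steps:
$\left(\left(-5\right) 3 - 89\right)^{2} - 31923 = \left(-15 - 89\right)^{2} - 31923 = \left(-104\right)^{2} - 31923 = 10816 - 31923 = -21107$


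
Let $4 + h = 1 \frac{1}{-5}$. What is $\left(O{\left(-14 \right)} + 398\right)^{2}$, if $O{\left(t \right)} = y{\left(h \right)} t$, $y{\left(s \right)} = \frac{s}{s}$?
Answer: $147456$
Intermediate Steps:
$h = - \frac{21}{5}$ ($h = -4 + 1 \frac{1}{-5} = -4 + 1 \left(- \frac{1}{5}\right) = -4 - \frac{1}{5} = - \frac{21}{5} \approx -4.2$)
$y{\left(s \right)} = 1$
$O{\left(t \right)} = t$ ($O{\left(t \right)} = 1 t = t$)
$\left(O{\left(-14 \right)} + 398\right)^{2} = \left(-14 + 398\right)^{2} = 384^{2} = 147456$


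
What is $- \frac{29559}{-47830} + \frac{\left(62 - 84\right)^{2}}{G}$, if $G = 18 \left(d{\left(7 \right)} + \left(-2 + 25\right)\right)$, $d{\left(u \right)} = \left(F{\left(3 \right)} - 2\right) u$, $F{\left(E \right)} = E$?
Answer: $\frac{1955579}{1291410} \approx 1.5143$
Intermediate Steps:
$d{\left(u \right)} = u$ ($d{\left(u \right)} = \left(3 - 2\right) u = 1 u = u$)
$G = 540$ ($G = 18 \left(7 + \left(-2 + 25\right)\right) = 18 \left(7 + 23\right) = 18 \cdot 30 = 540$)
$- \frac{29559}{-47830} + \frac{\left(62 - 84\right)^{2}}{G} = - \frac{29559}{-47830} + \frac{\left(62 - 84\right)^{2}}{540} = \left(-29559\right) \left(- \frac{1}{47830}\right) + \left(-22\right)^{2} \cdot \frac{1}{540} = \frac{29559}{47830} + 484 \cdot \frac{1}{540} = \frac{29559}{47830} + \frac{121}{135} = \frac{1955579}{1291410}$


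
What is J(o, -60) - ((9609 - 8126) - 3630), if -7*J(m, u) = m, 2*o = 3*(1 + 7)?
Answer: 15017/7 ≈ 2145.3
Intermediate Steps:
o = 12 (o = (3*(1 + 7))/2 = (3*8)/2 = (½)*24 = 12)
J(m, u) = -m/7
J(o, -60) - ((9609 - 8126) - 3630) = -⅐*12 - ((9609 - 8126) - 3630) = -12/7 - (1483 - 3630) = -12/7 - 1*(-2147) = -12/7 + 2147 = 15017/7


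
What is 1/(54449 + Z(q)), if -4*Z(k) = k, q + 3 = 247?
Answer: 1/54388 ≈ 1.8386e-5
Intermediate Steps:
q = 244 (q = -3 + 247 = 244)
Z(k) = -k/4
1/(54449 + Z(q)) = 1/(54449 - 1/4*244) = 1/(54449 - 61) = 1/54388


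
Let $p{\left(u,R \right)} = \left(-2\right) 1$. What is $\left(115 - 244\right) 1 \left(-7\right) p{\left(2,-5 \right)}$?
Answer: $-1806$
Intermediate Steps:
$p{\left(u,R \right)} = -2$
$\left(115 - 244\right) 1 \left(-7\right) p{\left(2,-5 \right)} = \left(115 - 244\right) 1 \left(-7\right) \left(-2\right) = - 129 \left(\left(-7\right) \left(-2\right)\right) = \left(-129\right) 14 = -1806$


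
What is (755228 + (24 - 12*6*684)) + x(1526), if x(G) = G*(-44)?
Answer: 638860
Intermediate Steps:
x(G) = -44*G
(755228 + (24 - 12*6*684)) + x(1526) = (755228 + (24 - 12*6*684)) - 44*1526 = (755228 + (24 - 72*684)) - 67144 = (755228 + (24 - 49248)) - 67144 = (755228 - 49224) - 67144 = 706004 - 67144 = 638860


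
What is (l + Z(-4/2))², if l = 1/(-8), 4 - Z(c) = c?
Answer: 2209/64 ≈ 34.516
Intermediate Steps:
Z(c) = 4 - c
l = -⅛ ≈ -0.12500
(l + Z(-4/2))² = (-⅛ + (4 - (-4)/2))² = (-⅛ + (4 - 1*(-2)))² = (-⅛ + (4 + 2))² = (-⅛ + 6)² = (47/8)² = 2209/64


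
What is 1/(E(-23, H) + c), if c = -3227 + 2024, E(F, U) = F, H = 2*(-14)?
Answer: -1/1226 ≈ -0.00081566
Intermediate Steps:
H = -28
c = -1203
1/(E(-23, H) + c) = 1/(-23 - 1203) = 1/(-1226) = -1/1226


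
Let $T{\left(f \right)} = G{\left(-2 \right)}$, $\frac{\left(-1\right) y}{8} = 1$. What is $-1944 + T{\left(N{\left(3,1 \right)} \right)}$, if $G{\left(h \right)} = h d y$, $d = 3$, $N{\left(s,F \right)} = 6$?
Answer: $-1896$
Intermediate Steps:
$y = -8$ ($y = \left(-8\right) 1 = -8$)
$G{\left(h \right)} = - 24 h$ ($G{\left(h \right)} = h 3 \left(-8\right) = 3 h \left(-8\right) = - 24 h$)
$T{\left(f \right)} = 48$ ($T{\left(f \right)} = \left(-24\right) \left(-2\right) = 48$)
$-1944 + T{\left(N{\left(3,1 \right)} \right)} = -1944 + 48 = -1896$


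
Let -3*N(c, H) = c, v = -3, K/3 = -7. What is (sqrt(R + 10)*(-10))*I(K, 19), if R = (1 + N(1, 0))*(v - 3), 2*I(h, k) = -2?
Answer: 10*sqrt(6) ≈ 24.495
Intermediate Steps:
K = -21 (K = 3*(-7) = -21)
N(c, H) = -c/3
I(h, k) = -1 (I(h, k) = (1/2)*(-2) = -1)
R = -4 (R = (1 - 1/3*1)*(-3 - 3) = (1 - 1/3)*(-6) = (2/3)*(-6) = -4)
(sqrt(R + 10)*(-10))*I(K, 19) = (sqrt(-4 + 10)*(-10))*(-1) = (sqrt(6)*(-10))*(-1) = -10*sqrt(6)*(-1) = 10*sqrt(6)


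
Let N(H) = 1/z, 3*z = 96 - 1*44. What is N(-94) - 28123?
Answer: -1462393/52 ≈ -28123.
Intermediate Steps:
z = 52/3 (z = (96 - 1*44)/3 = (96 - 44)/3 = (⅓)*52 = 52/3 ≈ 17.333)
N(H) = 3/52 (N(H) = 1/(52/3) = 3/52)
N(-94) - 28123 = 3/52 - 28123 = -1462393/52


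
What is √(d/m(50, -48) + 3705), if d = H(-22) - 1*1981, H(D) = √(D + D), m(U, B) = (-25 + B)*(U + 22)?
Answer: √(2843417306 - 292*I*√11)/876 ≈ 60.872 - 1.0366e-5*I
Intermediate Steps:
m(U, B) = (-25 + B)*(22 + U)
H(D) = √2*√D (H(D) = √(2*D) = √2*√D)
d = -1981 + 2*I*√11 (d = √2*√(-22) - 1*1981 = √2*(I*√22) - 1981 = 2*I*√11 - 1981 = -1981 + 2*I*√11 ≈ -1981.0 + 6.6332*I)
√(d/m(50, -48) + 3705) = √((-1981 + 2*I*√11)/(-550 - 25*50 + 22*(-48) - 48*50) + 3705) = √((-1981 + 2*I*√11)/(-550 - 1250 - 1056 - 2400) + 3705) = √((-1981 + 2*I*√11)/(-5256) + 3705) = √((-1981 + 2*I*√11)*(-1/5256) + 3705) = √((1981/5256 - I*√11/2628) + 3705) = √(19475461/5256 - I*√11/2628)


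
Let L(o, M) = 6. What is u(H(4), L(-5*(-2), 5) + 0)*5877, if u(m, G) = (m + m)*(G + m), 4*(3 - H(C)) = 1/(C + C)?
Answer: 160236405/512 ≈ 3.1296e+5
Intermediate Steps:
H(C) = 3 - 1/(8*C) (H(C) = 3 - 1/(4*(C + C)) = 3 - 1/(2*C)/4 = 3 - 1/(8*C))
u(m, G) = 2*m*(G + m) (u(m, G) = (2*m)*(G + m) = 2*m*(G + m))
u(H(4), L(-5*(-2), 5) + 0)*5877 = (2*(3 - ⅛/4)*((6 + 0) + (3 - ⅛/4)))*5877 = (2*(3 - ⅛*¼)*(6 + (3 - ⅛*¼)))*5877 = (2*(3 - 1/32)*(6 + (3 - 1/32)))*5877 = (2*(95/32)*(6 + 95/32))*5877 = (2*(95/32)*(287/32))*5877 = (27265/512)*5877 = 160236405/512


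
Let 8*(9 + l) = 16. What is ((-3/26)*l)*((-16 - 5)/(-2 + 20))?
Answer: -49/52 ≈ -0.94231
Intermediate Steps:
l = -7 (l = -9 + (⅛)*16 = -9 + 2 = -7)
((-3/26)*l)*((-16 - 5)/(-2 + 20)) = (-3/26*(-7))*((-16 - 5)/(-2 + 20)) = (-3*1/26*(-7))*(-21/18) = (-3/26*(-7))*(-21*1/18) = (21/26)*(-7/6) = -49/52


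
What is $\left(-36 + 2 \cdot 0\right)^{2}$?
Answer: $1296$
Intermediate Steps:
$\left(-36 + 2 \cdot 0\right)^{2} = \left(-36 + 0\right)^{2} = \left(-36\right)^{2} = 1296$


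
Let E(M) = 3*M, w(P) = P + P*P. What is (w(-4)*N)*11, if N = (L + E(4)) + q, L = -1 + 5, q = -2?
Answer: 1848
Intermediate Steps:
w(P) = P + P²
L = 4
N = 14 (N = (4 + 3*4) - 2 = (4 + 12) - 2 = 16 - 2 = 14)
(w(-4)*N)*11 = (-4*(1 - 4)*14)*11 = (-4*(-3)*14)*11 = (12*14)*11 = 168*11 = 1848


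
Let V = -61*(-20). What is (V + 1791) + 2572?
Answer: 5583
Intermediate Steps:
V = 1220
(V + 1791) + 2572 = (1220 + 1791) + 2572 = 3011 + 2572 = 5583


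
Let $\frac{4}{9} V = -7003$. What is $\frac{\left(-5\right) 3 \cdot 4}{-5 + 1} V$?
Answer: $- \frac{945405}{4} \approx -2.3635 \cdot 10^{5}$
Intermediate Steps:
$V = - \frac{63027}{4}$ ($V = \frac{9}{4} \left(-7003\right) = - \frac{63027}{4} \approx -15757.0$)
$\frac{\left(-5\right) 3 \cdot 4}{-5 + 1} V = \frac{\left(-5\right) 3 \cdot 4}{-5 + 1} \left(- \frac{63027}{4}\right) = \frac{\left(-15\right) 4}{-4} \left(- \frac{63027}{4}\right) = \left(-60\right) \left(- \frac{1}{4}\right) \left(- \frac{63027}{4}\right) = 15 \left(- \frac{63027}{4}\right) = - \frac{945405}{4}$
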